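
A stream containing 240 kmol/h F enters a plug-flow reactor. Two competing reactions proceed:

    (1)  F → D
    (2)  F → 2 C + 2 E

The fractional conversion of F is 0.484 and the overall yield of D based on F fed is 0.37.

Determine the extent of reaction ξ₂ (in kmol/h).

ξ₂ = 27.4 kmol/h

Yield of D: 1ξ₁ / 240 = 0.37 → ξ₁ = 88.8 kmol/h.
Conversion of F: 1ξ₁ + 1ξ₂ = 0.484 × 240 = 116.2 → ξ₂ = 27.36 kmol/h.
Outlet amounts (n = n₀ + Σ ν·ξ):
  F: 240 − 1(88.8) − 1(27.36) = 123.8
  D: 0 + 1(88.8) = 88.8
  C: 0 + 2(27.36) = 54.72
  E: 0 + 2(27.36) = 54.72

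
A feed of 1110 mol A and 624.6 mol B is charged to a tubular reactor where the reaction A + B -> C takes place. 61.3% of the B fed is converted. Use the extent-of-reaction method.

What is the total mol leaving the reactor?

1350 mol

B reacted = 0.613 × 624.6 = 382.9 mol; ν_B = −1, so ξ = 382.9/1 = 382.9 mol.
Outlet amounts (n = n₀ + ν ξ):
  A: 1110 − 1(382.9) = 727.1
  B: 624.6 − 1(382.9) = 241.7
  C: 0 + 1(382.9) = 382.9
Total out = 727.1 + 241.7 + 382.9 = 1352 mol.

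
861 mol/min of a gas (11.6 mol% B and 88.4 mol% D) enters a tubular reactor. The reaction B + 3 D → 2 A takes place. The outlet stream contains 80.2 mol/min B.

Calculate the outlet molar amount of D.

For B: n = n₀ − 1ξ → 80.2 = 99.88 − 1ξ, giving ξ = 19.68 mol/min.
Outlet amounts (n = n₀ + ν ξ):
  B: 99.88 − 1(19.68) = 80.2
  D: 761.1 − 3(19.68) = 702.1
  A: 0 + 2(19.68) = 39.35

702 mol/min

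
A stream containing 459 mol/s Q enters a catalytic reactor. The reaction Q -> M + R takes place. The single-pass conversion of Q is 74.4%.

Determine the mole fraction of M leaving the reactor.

0.427

Q reacted = 0.744 × 459 = 341.5 mol/s; ν_Q = −1, so ξ = 341.5/1 = 341.5 mol/s.
Outlet amounts (n = n₀ + ν ξ):
  Q: 459 − 1(341.5) = 117.5
  M: 0 + 1(341.5) = 341.5
  R: 0 + 1(341.5) = 341.5
Total out = 800.5 mol/s; y_M = 341.5 / 800.5 = 0.4266.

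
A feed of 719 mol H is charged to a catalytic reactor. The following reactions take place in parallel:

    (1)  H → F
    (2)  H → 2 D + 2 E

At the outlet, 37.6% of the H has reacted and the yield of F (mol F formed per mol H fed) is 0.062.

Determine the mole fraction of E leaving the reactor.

Yield of F: 1ξ₁ / 719 = 0.062 → ξ₁ = 44.58 mol.
Conversion of H: 1ξ₁ + 1ξ₂ = 0.376 × 719 = 270.3 → ξ₂ = 225.8 mol.
Outlet amounts (n = n₀ + Σ ν·ξ):
  H: 719 − 1(44.58) − 1(225.8) = 448.7
  F: 0 + 1(44.58) = 44.58
  D: 0 + 2(225.8) = 451.5
  E: 0 + 2(225.8) = 451.5
Total out = 1396 mol; y_E = 451.5 / 1396 = 0.3234.

0.323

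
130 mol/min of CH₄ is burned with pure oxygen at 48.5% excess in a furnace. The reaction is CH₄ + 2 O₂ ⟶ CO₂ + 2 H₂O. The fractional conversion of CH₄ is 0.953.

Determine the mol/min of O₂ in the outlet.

Stoichiometric O₂ = 2 × 130 = 260 mol/min; O₂ fed = 260 × 1.485 = 386.1 mol/min.
Fuel reacted = 0.953 × 130 → ξ = 123.9 mol/min.
Outlet (n = n₀ + ν ξ):
  CH₄: 130 − 1(123.9) = 6.11
  O₂: 386.1 − 2(123.9) = 138.3
  CO₂: 0 + 1(123.9) = 123.9
  H₂O: 0 + 2(123.9) = 247.8

138 mol/min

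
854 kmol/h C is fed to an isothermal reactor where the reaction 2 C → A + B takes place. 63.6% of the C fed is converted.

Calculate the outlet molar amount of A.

272 kmol/h

C reacted = 0.636 × 854 = 543.1 kmol/h; ν_C = −2, so ξ = 543.1/2 = 271.6 kmol/h.
Outlet amounts (n = n₀ + ν ξ):
  C: 854 − 2(271.6) = 310.9
  A: 0 + 1(271.6) = 271.6
  B: 0 + 1(271.6) = 271.6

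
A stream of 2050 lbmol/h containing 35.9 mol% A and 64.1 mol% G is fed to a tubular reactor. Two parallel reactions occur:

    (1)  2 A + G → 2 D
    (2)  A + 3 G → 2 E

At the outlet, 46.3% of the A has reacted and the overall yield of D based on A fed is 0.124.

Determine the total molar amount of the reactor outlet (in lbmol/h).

Yield of D: 2ξ₁ / 736 = 0.124 → ξ₁ = 45.63 lbmol/h.
Conversion of A: 2ξ₁ + 1ξ₂ = 0.463 × 736 = 340.7 → ξ₂ = 249.5 lbmol/h.
Outlet amounts (n = n₀ + Σ ν·ξ):
  A: 736 − 2(45.63) − 1(249.5) = 395.2
  G: 1314 − 1(45.63) − 3(249.5) = 520
  D: 0 + 2(45.63) = 91.26
  E: 0 + 2(249.5) = 499
Total out = 395.2 + 520 + 91.26 + 499 = 1505 lbmol/h.

1510 lbmol/h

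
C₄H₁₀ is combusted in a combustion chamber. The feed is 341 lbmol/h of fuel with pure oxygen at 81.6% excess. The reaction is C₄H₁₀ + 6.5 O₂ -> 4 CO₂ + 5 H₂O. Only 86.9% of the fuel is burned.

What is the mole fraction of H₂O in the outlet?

0.308

Stoichiometric O₂ = 6.5 × 341 = 2216 lbmol/h; O₂ fed = 2216 × 1.816 = 4025 lbmol/h.
Fuel reacted = 0.869 × 341 → ξ = 296.3 lbmol/h.
Outlet (n = n₀ + ν ξ):
  C₄H₁₀: 341 − 1(296.3) = 44.67
  O₂: 4025 − 6.5(296.3) = 2099
  CO₂: 0 + 4(296.3) = 1185
  H₂O: 0 + 5(296.3) = 1482
Total out = 4811 lbmol/h; y_H₂O = 1482 / 4811 = 0.308.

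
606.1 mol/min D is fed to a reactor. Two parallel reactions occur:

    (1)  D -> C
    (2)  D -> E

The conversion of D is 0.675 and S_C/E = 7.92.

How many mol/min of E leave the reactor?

45.9 mol/min

Conversion of D: D consumed = 0.675 × 606.1 = 409.1 mol/min = 1ξ₁ + 1ξ₂.
Selectivity: 1ξ₁ / (1ξ₂) = 7.92 → ξ₁ = 7.92 ξ₂.
Substitute: (1·7.92 + 1) ξ₂ = 409.1 → ξ₂ = 45.87 mol/min, ξ₁ = 363.3 mol/min.
Outlet amounts (n = n₀ + Σ ν·ξ):
  D: 606.1 − 1(363.3) − 1(45.87) = 197
  C: 0 + 1(363.3) = 363.3
  E: 0 + 1(45.87) = 45.87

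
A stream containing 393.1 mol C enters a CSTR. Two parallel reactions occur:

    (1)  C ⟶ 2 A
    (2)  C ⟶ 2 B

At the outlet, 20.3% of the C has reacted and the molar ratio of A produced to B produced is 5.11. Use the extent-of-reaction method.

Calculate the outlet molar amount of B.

Conversion of C: C consumed = 0.203 × 393.1 = 79.8 mol = 1ξ₁ + 1ξ₂.
Selectivity: 2ξ₁ / (2ξ₂) = 5.11 → ξ₁ = 5.11 ξ₂.
Substitute: (1·5.11 + 1) ξ₂ = 79.8 → ξ₂ = 13.06 mol, ξ₁ = 66.74 mol.
Outlet amounts (n = n₀ + Σ ν·ξ):
  C: 393.1 − 1(66.74) − 1(13.06) = 313.3
  A: 0 + 2(66.74) = 133.5
  B: 0 + 2(13.06) = 26.12

26.1 mol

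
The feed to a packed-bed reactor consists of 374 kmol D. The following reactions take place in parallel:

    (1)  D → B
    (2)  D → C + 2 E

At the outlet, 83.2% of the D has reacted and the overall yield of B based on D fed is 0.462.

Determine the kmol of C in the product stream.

138 kmol

Yield of B: 1ξ₁ / 374 = 0.462 → ξ₁ = 172.8 kmol.
Conversion of D: 1ξ₁ + 1ξ₂ = 0.832 × 374 = 311.2 → ξ₂ = 138.4 kmol.
Outlet amounts (n = n₀ + Σ ν·ξ):
  D: 374 − 1(172.8) − 1(138.4) = 62.83
  B: 0 + 1(172.8) = 172.8
  C: 0 + 1(138.4) = 138.4
  E: 0 + 2(138.4) = 276.8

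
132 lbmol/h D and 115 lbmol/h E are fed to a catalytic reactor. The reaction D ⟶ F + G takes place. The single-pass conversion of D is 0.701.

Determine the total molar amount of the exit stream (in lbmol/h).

D reacted = 0.701 × 132 = 92.53 lbmol/h; ν_D = −1, so ξ = 92.53/1 = 92.53 lbmol/h.
Outlet amounts (n = n₀ + ν ξ):
  D: 132 − 1(92.53) = 39.47
  F: 0 + 1(92.53) = 92.53
  G: 0 + 1(92.53) = 92.53
  E: 115 (inert)
Total out = 39.47 + 92.53 + 92.53 + 115 = 339.5 lbmol/h.

340 lbmol/h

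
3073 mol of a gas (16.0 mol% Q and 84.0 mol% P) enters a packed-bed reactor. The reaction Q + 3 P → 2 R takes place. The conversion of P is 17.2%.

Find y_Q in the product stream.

P reacted = 0.172 × 2581 = 444 mol; ν_P = −3, so ξ = 444/3 = 148 mol.
Outlet amounts (n = n₀ + ν ξ):
  Q: 491.7 − 1(148) = 343.7
  P: 2581 − 3(148) = 2137
  R: 0 + 2(148) = 296
Total out = 2777 mol; y_Q = 343.7 / 2777 = 0.1238.

0.124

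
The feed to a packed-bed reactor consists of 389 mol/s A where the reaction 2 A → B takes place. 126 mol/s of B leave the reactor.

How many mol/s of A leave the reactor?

For B: n = n₀ + 1ξ → 126 = 0 + 1ξ, giving ξ = 126 mol/s.
Outlet amounts (n = n₀ + ν ξ):
  A: 389 − 2(126) = 137
  B: 0 + 1(126) = 126

137 mol/s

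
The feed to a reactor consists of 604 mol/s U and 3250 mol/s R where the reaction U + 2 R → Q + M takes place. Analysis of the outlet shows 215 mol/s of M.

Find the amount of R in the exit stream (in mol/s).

2820 mol/s

For M: n = n₀ + 1ξ → 215 = 0 + 1ξ, giving ξ = 215 mol/s.
Outlet amounts (n = n₀ + ν ξ):
  U: 604 − 1(215) = 389
  R: 3250 − 2(215) = 2820
  Q: 0 + 1(215) = 215
  M: 0 + 1(215) = 215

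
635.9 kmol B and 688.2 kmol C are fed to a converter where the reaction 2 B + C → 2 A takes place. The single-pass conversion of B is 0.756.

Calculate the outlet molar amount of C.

448 kmol

B reacted = 0.756 × 635.9 = 480.7 kmol; ν_B = −2, so ξ = 480.7/2 = 240.4 kmol.
Outlet amounts (n = n₀ + ν ξ):
  B: 635.9 − 2(240.4) = 155.2
  C: 688.2 − 1(240.4) = 447.8
  A: 0 + 2(240.4) = 480.7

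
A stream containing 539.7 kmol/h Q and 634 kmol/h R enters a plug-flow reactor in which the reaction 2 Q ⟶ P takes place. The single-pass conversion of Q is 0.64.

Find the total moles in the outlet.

Q reacted = 0.64 × 539.7 = 345.4 kmol/h; ν_Q = −2, so ξ = 345.4/2 = 172.7 kmol/h.
Outlet amounts (n = n₀ + ν ξ):
  Q: 539.7 − 2(172.7) = 194.3
  P: 0 + 1(172.7) = 172.7
  R: 634 (inert)
Total out = 194.3 + 172.7 + 634 = 1001 kmol/h.

1000 kmol/h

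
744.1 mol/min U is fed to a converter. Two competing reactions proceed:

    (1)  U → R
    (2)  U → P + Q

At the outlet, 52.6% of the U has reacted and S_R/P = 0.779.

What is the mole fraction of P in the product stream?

Conversion of U: U consumed = 0.526 × 744.1 = 391.4 mol/min = 1ξ₁ + 1ξ₂.
Selectivity: 1ξ₁ / (1ξ₂) = 0.779 → ξ₁ = 0.779 ξ₂.
Substitute: (1·0.779 + 1) ξ₂ = 391.4 → ξ₂ = 220 mol/min, ξ₁ = 171.4 mol/min.
Outlet amounts (n = n₀ + Σ ν·ξ):
  U: 744.1 − 1(171.4) − 1(220) = 352.7
  R: 0 + 1(171.4) = 171.4
  P: 0 + 1(220) = 220
  Q: 0 + 1(220) = 220
Total out = 964.1 mol/min; y_P = 220 / 964.1 = 0.2282.

0.228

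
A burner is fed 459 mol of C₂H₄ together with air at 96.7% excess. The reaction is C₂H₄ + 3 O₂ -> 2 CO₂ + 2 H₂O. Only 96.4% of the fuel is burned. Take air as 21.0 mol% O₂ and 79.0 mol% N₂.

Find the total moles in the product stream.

13400 mol

Stoichiometric O₂ = 3 × 459 = 1377 mol; O₂ fed = 1377 × 1.967 = 2709 mol.
N₂ fed = 2709 × 79/21 = 10190 mol.
Fuel reacted = 0.964 × 459 → ξ = 442.5 mol.
Outlet (n = n₀ + ν ξ):
  C₂H₄: 459 − 1(442.5) = 16.52
  O₂: 2709 − 3(442.5) = 1381
  N₂: 10190 (inert)
  CO₂: 0 + 2(442.5) = 885
  H₂O: 0 + 2(442.5) = 885
Total out = 16.52 + 1381 + 10190 + 885 + 885 = 13360 mol.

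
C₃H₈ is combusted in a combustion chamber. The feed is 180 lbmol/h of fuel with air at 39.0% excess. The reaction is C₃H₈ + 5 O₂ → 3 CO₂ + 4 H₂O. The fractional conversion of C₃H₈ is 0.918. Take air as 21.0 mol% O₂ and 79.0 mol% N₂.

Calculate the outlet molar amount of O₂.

Stoichiometric O₂ = 5 × 180 = 900 lbmol/h; O₂ fed = 900 × 1.390 = 1251 lbmol/h.
N₂ fed = 1251 × 79/21 = 4706 lbmol/h.
Fuel reacted = 0.918 × 180 → ξ = 165.2 lbmol/h.
Outlet (n = n₀ + ν ξ):
  C₃H₈: 180 − 1(165.2) = 14.76
  O₂: 1251 − 5(165.2) = 424.8
  N₂: 4706 (inert)
  CO₂: 0 + 3(165.2) = 495.7
  H₂O: 0 + 4(165.2) = 661

425 lbmol/h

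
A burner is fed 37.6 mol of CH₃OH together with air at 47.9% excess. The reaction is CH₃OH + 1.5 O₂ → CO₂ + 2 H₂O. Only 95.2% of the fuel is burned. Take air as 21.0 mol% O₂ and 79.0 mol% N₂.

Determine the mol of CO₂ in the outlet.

35.8 mol

Stoichiometric O₂ = 1.5 × 37.6 = 56.4 mol; O₂ fed = 56.4 × 1.479 = 83.42 mol.
N₂ fed = 83.42 × 79/21 = 313.8 mol.
Fuel reacted = 0.952 × 37.6 → ξ = 35.8 mol.
Outlet (n = n₀ + ν ξ):
  CH₃OH: 37.6 − 1(35.8) = 1.805
  O₂: 83.42 − 1.5(35.8) = 29.72
  N₂: 313.8 (inert)
  CO₂: 0 + 1(35.8) = 35.8
  H₂O: 0 + 2(35.8) = 71.59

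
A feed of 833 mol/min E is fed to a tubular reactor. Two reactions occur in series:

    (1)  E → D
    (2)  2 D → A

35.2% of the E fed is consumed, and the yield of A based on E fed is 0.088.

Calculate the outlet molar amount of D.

Conversion of E: E consumed = 1ξ₁ = 0.352 × 833 → ξ₁ = 293.2 mol/min.
Yield of A: 1ξ₂ / 833 = 0.088 → ξ₂ = 73.3 mol/min.
Outlet amounts (n = n₀ + Σ ν·ξ):
  E: 833 − 1(293.2) = 539.8
  D: 0 + 1(293.2) − 2(73.3) = 146.6
  A: 0 + 1(73.3) = 73.3

147 mol/min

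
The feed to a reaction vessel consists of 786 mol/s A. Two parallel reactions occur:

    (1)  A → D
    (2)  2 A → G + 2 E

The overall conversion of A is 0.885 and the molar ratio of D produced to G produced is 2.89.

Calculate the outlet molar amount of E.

Conversion of A: A consumed = 0.885 × 786 = 695.6 mol/s = 1ξ₁ + 2ξ₂.
Selectivity: 1ξ₁ / (1ξ₂) = 2.89 → ξ₁ = 2.89 ξ₂.
Substitute: (1·2.89 + 2) ξ₂ = 695.6 → ξ₂ = 142.3 mol/s, ξ₁ = 411.1 mol/s.
Outlet amounts (n = n₀ + Σ ν·ξ):
  A: 786 − 1(411.1) − 2(142.3) = 90.39
  D: 0 + 1(411.1) = 411.1
  G: 0 + 1(142.3) = 142.3
  E: 0 + 2(142.3) = 284.5

285 mol/s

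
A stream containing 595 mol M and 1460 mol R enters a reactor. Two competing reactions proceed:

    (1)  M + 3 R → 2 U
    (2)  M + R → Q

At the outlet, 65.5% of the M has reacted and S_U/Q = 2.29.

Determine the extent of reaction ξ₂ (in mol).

Conversion of M: M consumed = 0.655 × 595 = 389.7 mol = 1ξ₁ + 1ξ₂.
Selectivity: 2ξ₁ / (1ξ₂) = 2.29 → ξ₁ = 1.145 ξ₂.
Substitute: (1·1.145 + 1) ξ₂ = 389.7 → ξ₂ = 181.7 mol, ξ₁ = 208 mol.
Outlet amounts (n = n₀ + Σ ν·ξ):
  M: 595 − 1(208) − 1(181.7) = 205.3
  R: 1460 − 3(208) − 1(181.7) = 654.2
  U: 0 + 2(208) = 416.1
  Q: 0 + 1(181.7) = 181.7

ξ₂ = 182 mol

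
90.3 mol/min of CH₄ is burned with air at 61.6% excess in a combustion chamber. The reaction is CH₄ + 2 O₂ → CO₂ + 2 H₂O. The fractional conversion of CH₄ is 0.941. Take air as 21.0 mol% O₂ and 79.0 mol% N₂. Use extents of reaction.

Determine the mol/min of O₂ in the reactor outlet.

122 mol/min

Stoichiometric O₂ = 2 × 90.3 = 180.6 mol/min; O₂ fed = 180.6 × 1.616 = 291.8 mol/min.
N₂ fed = 291.8 × 79/21 = 1098 mol/min.
Fuel reacted = 0.941 × 90.3 → ξ = 84.97 mol/min.
Outlet (n = n₀ + ν ξ):
  CH₄: 90.3 − 1(84.97) = 5.328
  O₂: 291.8 − 2(84.97) = 121.9
  N₂: 1098 (inert)
  CO₂: 0 + 1(84.97) = 84.97
  H₂O: 0 + 2(84.97) = 169.9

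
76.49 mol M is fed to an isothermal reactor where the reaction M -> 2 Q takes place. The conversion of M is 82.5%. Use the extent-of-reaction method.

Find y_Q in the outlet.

0.904

M reacted = 0.825 × 76.49 = 63.1 mol; ν_M = −1, so ξ = 63.1/1 = 63.1 mol.
Outlet amounts (n = n₀ + ν ξ):
  M: 76.49 − 1(63.1) = 13.39
  Q: 0 + 2(63.1) = 126.2
Total out = 139.6 mol; y_Q = 126.2 / 139.6 = 0.9041.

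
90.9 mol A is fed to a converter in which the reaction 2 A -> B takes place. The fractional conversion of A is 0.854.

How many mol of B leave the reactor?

A reacted = 0.854 × 90.9 = 77.63 mol; ν_A = −2, so ξ = 77.63/2 = 38.81 mol.
Outlet amounts (n = n₀ + ν ξ):
  A: 90.9 − 2(38.81) = 13.27
  B: 0 + 1(38.81) = 38.81

38.8 mol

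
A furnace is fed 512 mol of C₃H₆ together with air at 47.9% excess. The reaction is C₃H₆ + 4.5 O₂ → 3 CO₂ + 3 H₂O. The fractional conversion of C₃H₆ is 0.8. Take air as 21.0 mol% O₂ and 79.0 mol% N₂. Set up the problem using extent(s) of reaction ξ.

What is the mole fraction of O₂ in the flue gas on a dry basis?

0.0996

Stoichiometric O₂ = 4.5 × 512 = 2304 mol; O₂ fed = 2304 × 1.479 = 3408 mol.
N₂ fed = 3408 × 79/21 = 12820 mol.
Fuel reacted = 0.8 × 512 → ξ = 409.6 mol.
Outlet (n = n₀ + ν ξ):
  C₃H₆: 512 − 1(409.6) = 102.4
  O₂: 3408 − 4.5(409.6) = 1564
  N₂: 12820 (inert)
  CO₂: 0 + 3(409.6) = 1229
  H₂O: 0 + 3(409.6) = 1229
Dry total = 15710 mol; y_O₂ (dry) = 1564 / 15710 = 0.09955.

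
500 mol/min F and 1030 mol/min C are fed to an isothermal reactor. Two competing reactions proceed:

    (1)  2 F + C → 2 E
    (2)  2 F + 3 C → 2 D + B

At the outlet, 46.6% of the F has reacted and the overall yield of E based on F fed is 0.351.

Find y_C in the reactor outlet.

0.618

Yield of E: 2ξ₁ / 500 = 0.351 → ξ₁ = 87.75 mol/min.
Conversion of F: 2ξ₁ + 2ξ₂ = 0.466 × 500 = 233 → ξ₂ = 28.75 mol/min.
Outlet amounts (n = n₀ + Σ ν·ξ):
  F: 500 − 2(87.75) − 2(28.75) = 267
  C: 1030 − 1(87.75) − 3(28.75) = 856
  E: 0 + 2(87.75) = 175.5
  D: 0 + 2(28.75) = 57.5
  B: 0 + 1(28.75) = 28.75
Total out = 1385 mol/min; y_C = 856 / 1385 = 0.6182.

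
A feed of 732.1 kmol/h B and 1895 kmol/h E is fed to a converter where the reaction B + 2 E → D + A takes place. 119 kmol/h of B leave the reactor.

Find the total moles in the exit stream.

2010 kmol/h

For B: n = n₀ − 1ξ → 119 = 732.1 − 1ξ, giving ξ = 613.1 kmol/h.
Outlet amounts (n = n₀ + ν ξ):
  B: 732.1 − 1(613.1) = 119
  E: 1895 − 2(613.1) = 668.8
  D: 0 + 1(613.1) = 613.1
  A: 0 + 1(613.1) = 613.1
Total out = 119 + 668.8 + 613.1 + 613.1 = 2014 kmol/h.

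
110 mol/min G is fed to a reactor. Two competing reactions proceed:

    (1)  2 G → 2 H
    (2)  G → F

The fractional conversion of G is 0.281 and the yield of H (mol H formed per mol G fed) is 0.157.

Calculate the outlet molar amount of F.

13.6 mol/min

Yield of H: 2ξ₁ / 110 = 0.157 → ξ₁ = 8.635 mol/min.
Conversion of G: 2ξ₁ + 1ξ₂ = 0.281 × 110 = 30.91 → ξ₂ = 13.64 mol/min.
Outlet amounts (n = n₀ + Σ ν·ξ):
  G: 110 − 2(8.635) − 1(13.64) = 79.09
  H: 0 + 2(8.635) = 17.27
  F: 0 + 1(13.64) = 13.64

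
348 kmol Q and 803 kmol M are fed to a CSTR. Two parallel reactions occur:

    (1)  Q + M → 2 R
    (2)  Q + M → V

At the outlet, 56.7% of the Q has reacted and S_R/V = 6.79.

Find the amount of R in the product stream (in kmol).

Conversion of Q: Q consumed = 0.567 × 348 = 197.3 kmol = 1ξ₁ + 1ξ₂.
Selectivity: 2ξ₁ / (1ξ₂) = 6.79 → ξ₁ = 3.395 ξ₂.
Substitute: (1·3.395 + 1) ξ₂ = 197.3 → ξ₂ = 44.9 kmol, ξ₁ = 152.4 kmol.
Outlet amounts (n = n₀ + Σ ν·ξ):
  Q: 348 − 1(152.4) − 1(44.9) = 150.7
  M: 803 − 1(152.4) − 1(44.9) = 605.7
  R: 0 + 2(152.4) = 304.8
  V: 0 + 1(44.9) = 44.9

305 kmol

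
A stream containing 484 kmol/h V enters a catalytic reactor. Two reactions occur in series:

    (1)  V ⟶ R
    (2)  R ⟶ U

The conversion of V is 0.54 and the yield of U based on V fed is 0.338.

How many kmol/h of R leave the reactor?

Conversion of V: V consumed = 1ξ₁ = 0.54 × 484 → ξ₁ = 261.4 kmol/h.
Yield of U: 1ξ₂ / 484 = 0.338 → ξ₂ = 163.6 kmol/h.
Outlet amounts (n = n₀ + Σ ν·ξ):
  V: 484 − 1(261.4) = 222.6
  R: 0 + 1(261.4) − 1(163.6) = 97.77
  U: 0 + 1(163.6) = 163.6

97.8 kmol/h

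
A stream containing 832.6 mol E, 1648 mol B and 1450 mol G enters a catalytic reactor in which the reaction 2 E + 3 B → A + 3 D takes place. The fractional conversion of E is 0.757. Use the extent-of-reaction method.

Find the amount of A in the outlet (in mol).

315 mol

E reacted = 0.757 × 832.6 = 630.3 mol; ν_E = −2, so ξ = 630.3/2 = 315.1 mol.
Outlet amounts (n = n₀ + ν ξ):
  E: 832.6 − 2(315.1) = 202.3
  B: 1648 − 3(315.1) = 702.6
  A: 0 + 1(315.1) = 315.1
  D: 0 + 3(315.1) = 945.4
  G: 1450 (inert)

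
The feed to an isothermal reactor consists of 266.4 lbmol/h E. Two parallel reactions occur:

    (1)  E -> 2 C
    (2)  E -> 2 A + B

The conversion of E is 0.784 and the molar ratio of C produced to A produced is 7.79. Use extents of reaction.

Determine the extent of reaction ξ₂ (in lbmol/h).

ξ₂ = 23.8 lbmol/h

Conversion of E: E consumed = 0.784 × 266.4 = 208.9 lbmol/h = 1ξ₁ + 1ξ₂.
Selectivity: 2ξ₁ / (2ξ₂) = 7.79 → ξ₁ = 7.79 ξ₂.
Substitute: (1·7.79 + 1) ξ₂ = 208.9 → ξ₂ = 23.76 lbmol/h, ξ₁ = 185.1 lbmol/h.
Outlet amounts (n = n₀ + Σ ν·ξ):
  E: 266.4 − 1(185.1) − 1(23.76) = 57.54
  C: 0 + 2(185.1) = 370.2
  A: 0 + 2(23.76) = 47.52
  B: 0 + 1(23.76) = 23.76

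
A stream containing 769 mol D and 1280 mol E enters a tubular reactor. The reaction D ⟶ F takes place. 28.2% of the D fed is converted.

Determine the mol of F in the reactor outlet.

217 mol

D reacted = 0.282 × 769 = 216.9 mol; ν_D = −1, so ξ = 216.9/1 = 216.9 mol.
Outlet amounts (n = n₀ + ν ξ):
  D: 769 − 1(216.9) = 552.1
  F: 0 + 1(216.9) = 216.9
  E: 1280 (inert)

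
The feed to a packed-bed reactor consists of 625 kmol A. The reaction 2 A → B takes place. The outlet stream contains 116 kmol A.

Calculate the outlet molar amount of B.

For A: n = n₀ − 2ξ → 116 = 625 − 2ξ, giving ξ = 254.5 kmol.
Outlet amounts (n = n₀ + ν ξ):
  A: 625 − 2(254.5) = 116
  B: 0 + 1(254.5) = 254.5

254 kmol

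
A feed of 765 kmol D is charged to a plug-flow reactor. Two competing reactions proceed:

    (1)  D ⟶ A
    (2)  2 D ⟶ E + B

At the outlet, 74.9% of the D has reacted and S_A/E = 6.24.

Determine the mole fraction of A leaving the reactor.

0.567

Conversion of D: D consumed = 0.749 × 765 = 573 kmol = 1ξ₁ + 2ξ₂.
Selectivity: 1ξ₁ / (1ξ₂) = 6.24 → ξ₁ = 6.24 ξ₂.
Substitute: (1·6.24 + 2) ξ₂ = 573 → ξ₂ = 69.54 kmol, ξ₁ = 433.9 kmol.
Outlet amounts (n = n₀ + Σ ν·ξ):
  D: 765 − 1(433.9) − 2(69.54) = 192
  A: 0 + 1(433.9) = 433.9
  E: 0 + 1(69.54) = 69.54
  B: 0 + 1(69.54) = 69.54
Total out = 765 kmol; y_A = 433.9 / 765 = 0.5672.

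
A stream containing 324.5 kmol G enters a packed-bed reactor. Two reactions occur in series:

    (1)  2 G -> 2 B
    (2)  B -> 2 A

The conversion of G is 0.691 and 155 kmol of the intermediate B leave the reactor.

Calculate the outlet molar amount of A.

138 kmol

Conversion of G: G consumed = 2ξ₁ = 0.691 × 324.5 → ξ₁ = 112.1 kmol.
B balance: n_B = 0 + 2ξ₁ − 1ξ₂ = 155 → ξ₂ = (2·112.1 − 155)/1 = 69.23 kmol.
Outlet amounts (n = n₀ + Σ ν·ξ):
  G: 324.5 − 2(112.1) = 100.3
  B: 0 + 2(112.1) − 1(69.23) = 155
  A: 0 + 2(69.23) = 138.5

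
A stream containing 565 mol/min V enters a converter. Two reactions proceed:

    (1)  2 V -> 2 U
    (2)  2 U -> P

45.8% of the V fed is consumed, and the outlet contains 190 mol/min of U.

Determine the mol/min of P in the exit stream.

Conversion of V: V consumed = 2ξ₁ = 0.458 × 565 → ξ₁ = 129.4 mol/min.
U balance: n_U = 0 + 2ξ₁ − 2ξ₂ = 190 → ξ₂ = (2·129.4 − 190)/2 = 34.39 mol/min.
Outlet amounts (n = n₀ + Σ ν·ξ):
  V: 565 − 2(129.4) = 306.2
  U: 0 + 2(129.4) − 2(34.39) = 190
  P: 0 + 1(34.39) = 34.39

34.4 mol/min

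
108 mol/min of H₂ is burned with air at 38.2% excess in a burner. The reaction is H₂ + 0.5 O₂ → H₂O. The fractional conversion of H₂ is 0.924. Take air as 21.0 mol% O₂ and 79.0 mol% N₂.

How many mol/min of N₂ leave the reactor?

Stoichiometric O₂ = 0.5 × 108 = 54 mol/min; O₂ fed = 54 × 1.382 = 74.63 mol/min.
N₂ fed = 74.63 × 79/21 = 280.7 mol/min.
Fuel reacted = 0.924 × 108 → ξ = 99.79 mol/min.
Outlet (n = n₀ + ν ξ):
  H₂: 108 − 1(99.79) = 8.208
  O₂: 74.63 − 0.5(99.79) = 24.73
  N₂: 280.7 (inert)
  H₂O: 0 + 1(99.79) = 99.79

281 mol/min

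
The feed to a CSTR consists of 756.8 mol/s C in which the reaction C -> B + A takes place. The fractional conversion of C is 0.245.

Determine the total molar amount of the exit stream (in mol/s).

C reacted = 0.245 × 756.8 = 185.4 mol/s; ν_C = −1, so ξ = 185.4/1 = 185.4 mol/s.
Outlet amounts (n = n₀ + ν ξ):
  C: 756.8 − 1(185.4) = 571.4
  B: 0 + 1(185.4) = 185.4
  A: 0 + 1(185.4) = 185.4
Total out = 571.4 + 185.4 + 185.4 = 942.2 mol/s.

942 mol/s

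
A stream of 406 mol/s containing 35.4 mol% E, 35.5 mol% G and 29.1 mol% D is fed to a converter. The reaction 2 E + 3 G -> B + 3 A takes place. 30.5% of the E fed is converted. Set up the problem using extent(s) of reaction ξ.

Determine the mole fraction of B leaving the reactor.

0.0571

E reacted = 0.305 × 143.7 = 43.84 mol/s; ν_E = −2, so ξ = 43.84/2 = 21.92 mol/s.
Outlet amounts (n = n₀ + ν ξ):
  E: 143.7 − 2(21.92) = 99.89
  G: 144.1 − 3(21.92) = 78.38
  B: 0 + 1(21.92) = 21.92
  A: 0 + 3(21.92) = 65.75
  D: 118.1 (inert)
Total out = 384.1 mol/s; y_B = 21.92 / 384.1 = 0.05707.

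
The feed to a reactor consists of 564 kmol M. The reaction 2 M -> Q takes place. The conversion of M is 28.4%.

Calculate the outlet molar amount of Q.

80.1 kmol

M reacted = 0.284 × 564 = 160.2 kmol; ν_M = −2, so ξ = 160.2/2 = 80.09 kmol.
Outlet amounts (n = n₀ + ν ξ):
  M: 564 − 2(80.09) = 403.8
  Q: 0 + 1(80.09) = 80.09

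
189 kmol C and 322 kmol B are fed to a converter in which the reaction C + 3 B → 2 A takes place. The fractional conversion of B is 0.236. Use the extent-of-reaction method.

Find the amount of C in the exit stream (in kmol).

164 kmol

B reacted = 0.236 × 322 = 75.99 kmol; ν_B = −3, so ξ = 75.99/3 = 25.33 kmol.
Outlet amounts (n = n₀ + ν ξ):
  C: 189 − 1(25.33) = 163.7
  B: 322 − 3(25.33) = 246
  A: 0 + 2(25.33) = 50.66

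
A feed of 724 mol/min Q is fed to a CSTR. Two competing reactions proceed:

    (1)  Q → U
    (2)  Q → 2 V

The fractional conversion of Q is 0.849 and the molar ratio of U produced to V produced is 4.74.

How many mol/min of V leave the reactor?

117 mol/min

Conversion of Q: Q consumed = 0.849 × 724 = 614.7 mol/min = 1ξ₁ + 1ξ₂.
Selectivity: 1ξ₁ / (2ξ₂) = 4.74 → ξ₁ = 9.48 ξ₂.
Substitute: (1·9.48 + 1) ξ₂ = 614.7 → ξ₂ = 58.65 mol/min, ξ₁ = 556 mol/min.
Outlet amounts (n = n₀ + Σ ν·ξ):
  Q: 724 − 1(556) − 1(58.65) = 109.3
  U: 0 + 1(556) = 556
  V: 0 + 2(58.65) = 117.3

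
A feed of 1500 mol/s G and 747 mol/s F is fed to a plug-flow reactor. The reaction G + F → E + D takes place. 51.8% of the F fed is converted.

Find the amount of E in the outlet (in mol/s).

F reacted = 0.518 × 747 = 386.9 mol/s; ν_F = −1, so ξ = 386.9/1 = 386.9 mol/s.
Outlet amounts (n = n₀ + ν ξ):
  G: 1500 − 1(386.9) = 1113
  F: 747 − 1(386.9) = 360.1
  E: 0 + 1(386.9) = 386.9
  D: 0 + 1(386.9) = 386.9

387 mol/s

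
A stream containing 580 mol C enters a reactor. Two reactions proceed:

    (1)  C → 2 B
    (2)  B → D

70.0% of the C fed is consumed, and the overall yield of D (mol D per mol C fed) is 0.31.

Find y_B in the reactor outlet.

0.641

Conversion of C: C consumed = 1ξ₁ = 0.7 × 580 → ξ₁ = 406 mol.
Yield of D: 1ξ₂ / 580 = 0.31 → ξ₂ = 179.8 mol.
Outlet amounts (n = n₀ + Σ ν·ξ):
  C: 580 − 1(406) = 174
  B: 0 + 2(406) − 1(179.8) = 632.2
  D: 0 + 1(179.8) = 179.8
Total out = 986 mol; y_B = 632.2 / 986 = 0.6412.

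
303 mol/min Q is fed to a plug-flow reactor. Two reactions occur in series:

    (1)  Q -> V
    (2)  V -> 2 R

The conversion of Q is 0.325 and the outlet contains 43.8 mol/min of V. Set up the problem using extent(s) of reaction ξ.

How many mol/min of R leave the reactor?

109 mol/min

Conversion of Q: Q consumed = 1ξ₁ = 0.325 × 303 → ξ₁ = 98.48 mol/min.
V balance: n_V = 0 + 1ξ₁ − 1ξ₂ = 43.8 → ξ₂ = (1·98.48 − 43.8)/1 = 54.68 mol/min.
Outlet amounts (n = n₀ + Σ ν·ξ):
  Q: 303 − 1(98.48) = 204.5
  V: 0 + 1(98.48) − 1(54.68) = 43.8
  R: 0 + 2(54.68) = 109.4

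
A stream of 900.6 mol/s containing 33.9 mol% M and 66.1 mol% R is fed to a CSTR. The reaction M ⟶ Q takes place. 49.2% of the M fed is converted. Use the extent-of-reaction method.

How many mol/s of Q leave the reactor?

M reacted = 0.492 × 305.3 = 150.2 mol/s; ν_M = −1, so ξ = 150.2/1 = 150.2 mol/s.
Outlet amounts (n = n₀ + ν ξ):
  M: 305.3 − 1(150.2) = 155.1
  Q: 0 + 1(150.2) = 150.2
  R: 595.3 (inert)

150 mol/s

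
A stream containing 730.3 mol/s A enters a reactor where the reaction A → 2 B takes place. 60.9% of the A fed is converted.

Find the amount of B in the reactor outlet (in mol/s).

890 mol/s

A reacted = 0.609 × 730.3 = 444.8 mol/s; ν_A = −1, so ξ = 444.8/1 = 444.8 mol/s.
Outlet amounts (n = n₀ + ν ξ):
  A: 730.3 − 1(444.8) = 285.5
  B: 0 + 2(444.8) = 889.5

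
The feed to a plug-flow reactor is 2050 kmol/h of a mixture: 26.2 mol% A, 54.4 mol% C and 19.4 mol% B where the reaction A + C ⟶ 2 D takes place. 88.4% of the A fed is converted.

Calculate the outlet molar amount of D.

950 kmol/h

A reacted = 0.884 × 537.1 = 474.8 kmol/h; ν_A = −1, so ξ = 474.8/1 = 474.8 kmol/h.
Outlet amounts (n = n₀ + ν ξ):
  A: 537.1 − 1(474.8) = 62.3
  C: 1115 − 1(474.8) = 640.4
  D: 0 + 2(474.8) = 949.6
  B: 397.7 (inert)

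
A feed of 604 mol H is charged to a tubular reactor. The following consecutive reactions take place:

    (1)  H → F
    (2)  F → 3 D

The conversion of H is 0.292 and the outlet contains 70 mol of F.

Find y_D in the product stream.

0.391

Conversion of H: H consumed = 1ξ₁ = 0.292 × 604 → ξ₁ = 176.4 mol.
F balance: n_F = 0 + 1ξ₁ − 1ξ₂ = 70 → ξ₂ = (1·176.4 − 70)/1 = 106.4 mol.
Outlet amounts (n = n₀ + Σ ν·ξ):
  H: 604 − 1(176.4) = 427.6
  F: 0 + 1(176.4) − 1(106.4) = 70
  D: 0 + 3(106.4) = 319.1
Total out = 816.7 mol; y_D = 319.1 / 816.7 = 0.3907.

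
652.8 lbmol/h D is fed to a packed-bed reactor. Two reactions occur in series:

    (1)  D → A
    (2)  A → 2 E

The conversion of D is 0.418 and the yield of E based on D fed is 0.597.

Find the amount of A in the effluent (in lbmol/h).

78 lbmol/h

Conversion of D: D consumed = 1ξ₁ = 0.418 × 652.8 → ξ₁ = 272.9 lbmol/h.
Yield of E: 2ξ₂ / 652.8 = 0.597 → ξ₂ = 194.9 lbmol/h.
Outlet amounts (n = n₀ + Σ ν·ξ):
  D: 652.8 − 1(272.9) = 379.9
  A: 0 + 1(272.9) − 1(194.9) = 78.01
  E: 0 + 2(194.9) = 389.7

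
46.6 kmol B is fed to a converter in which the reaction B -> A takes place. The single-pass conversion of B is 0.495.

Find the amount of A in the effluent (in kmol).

B reacted = 0.495 × 46.6 = 23.07 kmol; ν_B = −1, so ξ = 23.07/1 = 23.07 kmol.
Outlet amounts (n = n₀ + ν ξ):
  B: 46.6 − 1(23.07) = 23.53
  A: 0 + 1(23.07) = 23.07

23.1 kmol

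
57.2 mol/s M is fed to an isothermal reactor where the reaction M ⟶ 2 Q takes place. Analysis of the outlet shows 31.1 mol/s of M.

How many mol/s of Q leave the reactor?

For M: n = n₀ − 1ξ → 31.1 = 57.2 − 1ξ, giving ξ = 26.1 mol/s.
Outlet amounts (n = n₀ + ν ξ):
  M: 57.2 − 1(26.1) = 31.1
  Q: 0 + 2(26.1) = 52.2

52.2 mol/s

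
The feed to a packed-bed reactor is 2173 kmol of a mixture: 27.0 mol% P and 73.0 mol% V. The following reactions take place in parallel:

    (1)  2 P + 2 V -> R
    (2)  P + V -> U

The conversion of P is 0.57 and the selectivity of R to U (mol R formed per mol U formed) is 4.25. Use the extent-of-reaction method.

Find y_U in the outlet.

Conversion of P: P consumed = 0.57 × 586.7 = 334.4 kmol = 2ξ₁ + 1ξ₂.
Selectivity: 1ξ₁ / (1ξ₂) = 4.25 → ξ₁ = 4.25 ξ₂.
Substitute: (2·4.25 + 1) ξ₂ = 334.4 → ξ₂ = 35.2 kmol, ξ₁ = 149.6 kmol.
Outlet amounts (n = n₀ + Σ ν·ξ):
  P: 586.7 − 2(149.6) − 1(35.2) = 252.3
  V: 1586 − 2(149.6) − 1(35.2) = 1252
  R: 0 + 1(149.6) = 149.6
  U: 0 + 1(35.2) = 35.2
Total out = 1689 kmol; y_U = 35.2 / 1689 = 0.02084.

0.0208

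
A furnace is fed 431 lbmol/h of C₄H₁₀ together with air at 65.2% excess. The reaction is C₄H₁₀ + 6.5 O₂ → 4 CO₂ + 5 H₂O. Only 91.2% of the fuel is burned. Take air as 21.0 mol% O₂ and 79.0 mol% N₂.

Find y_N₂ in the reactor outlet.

0.755

Stoichiometric O₂ = 6.5 × 431 = 2802 lbmol/h; O₂ fed = 2802 × 1.652 = 4628 lbmol/h.
N₂ fed = 4628 × 79/21 = 17410 lbmol/h.
Fuel reacted = 0.912 × 431 → ξ = 393.1 lbmol/h.
Outlet (n = n₀ + ν ξ):
  C₄H₁₀: 431 − 1(393.1) = 37.93
  O₂: 4628 − 6.5(393.1) = 2073
  N₂: 17410 (inert)
  CO₂: 0 + 4(393.1) = 1572
  H₂O: 0 + 5(393.1) = 1965
Total out = 23060 lbmol/h; y_N₂ = 17410 / 23060 = 0.755.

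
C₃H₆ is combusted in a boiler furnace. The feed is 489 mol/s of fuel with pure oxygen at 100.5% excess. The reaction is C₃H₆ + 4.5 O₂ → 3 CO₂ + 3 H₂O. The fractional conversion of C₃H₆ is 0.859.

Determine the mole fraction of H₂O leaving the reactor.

Stoichiometric O₂ = 4.5 × 489 = 2200 mol/s; O₂ fed = 2200 × 2.005 = 4412 mol/s.
Fuel reacted = 0.859 × 489 → ξ = 420.1 mol/s.
Outlet (n = n₀ + ν ξ):
  C₃H₆: 489 − 1(420.1) = 68.95
  O₂: 4412 − 4.5(420.1) = 2522
  CO₂: 0 + 3(420.1) = 1260
  H₂O: 0 + 3(420.1) = 1260
Total out = 5111 mol/s; y_H₂O = 1260 / 5111 = 0.2466.

0.247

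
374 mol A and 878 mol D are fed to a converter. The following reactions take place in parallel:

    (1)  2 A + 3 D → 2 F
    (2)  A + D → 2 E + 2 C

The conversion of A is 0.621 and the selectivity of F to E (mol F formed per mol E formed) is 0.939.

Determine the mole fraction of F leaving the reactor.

Conversion of A: A consumed = 0.621 × 374 = 232.3 mol = 2ξ₁ + 1ξ₂.
Selectivity: 2ξ₁ / (2ξ₂) = 0.939 → ξ₁ = 0.939 ξ₂.
Substitute: (2·0.939 + 1) ξ₂ = 232.3 → ξ₂ = 80.7 mol, ξ₁ = 75.78 mol.
Outlet amounts (n = n₀ + Σ ν·ξ):
  A: 374 − 2(75.78) − 1(80.7) = 141.7
  D: 878 − 3(75.78) − 1(80.7) = 570
  F: 0 + 2(75.78) = 151.6
  E: 0 + 2(80.7) = 161.4
  C: 0 + 2(80.7) = 161.4
Total out = 1186 mol; y_F = 151.6 / 1186 = 0.1278.

0.128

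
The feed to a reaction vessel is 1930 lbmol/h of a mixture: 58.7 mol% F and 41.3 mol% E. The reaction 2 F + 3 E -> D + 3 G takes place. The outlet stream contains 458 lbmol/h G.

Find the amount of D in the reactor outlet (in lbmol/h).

For G: n = n₀ + 3ξ → 458 = 0 + 3ξ, giving ξ = 152.7 lbmol/h.
Outlet amounts (n = n₀ + ν ξ):
  F: 1133 − 2(152.7) = 827.6
  E: 797.1 − 3(152.7) = 339.1
  D: 0 + 1(152.7) = 152.7
  G: 0 + 3(152.7) = 458

153 lbmol/h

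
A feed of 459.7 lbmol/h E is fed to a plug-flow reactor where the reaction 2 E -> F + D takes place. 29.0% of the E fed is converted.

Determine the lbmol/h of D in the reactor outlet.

66.7 lbmol/h

E reacted = 0.29 × 459.7 = 133.3 lbmol/h; ν_E = −2, so ξ = 133.3/2 = 66.66 lbmol/h.
Outlet amounts (n = n₀ + ν ξ):
  E: 459.7 − 2(66.66) = 326.4
  F: 0 + 1(66.66) = 66.66
  D: 0 + 1(66.66) = 66.66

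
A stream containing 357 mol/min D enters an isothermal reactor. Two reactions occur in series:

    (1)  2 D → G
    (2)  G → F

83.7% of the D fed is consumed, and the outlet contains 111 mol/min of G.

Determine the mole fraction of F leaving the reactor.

0.185

Conversion of D: D consumed = 2ξ₁ = 0.837 × 357 → ξ₁ = 149.4 mol/min.
G balance: n_G = 0 + 1ξ₁ − 1ξ₂ = 111 → ξ₂ = (1·149.4 − 111)/1 = 38.4 mol/min.
Outlet amounts (n = n₀ + Σ ν·ξ):
  D: 357 − 2(149.4) = 58.19
  G: 0 + 1(149.4) − 1(38.4) = 111
  F: 0 + 1(38.4) = 38.4
Total out = 207.6 mol/min; y_F = 38.4 / 207.6 = 0.185.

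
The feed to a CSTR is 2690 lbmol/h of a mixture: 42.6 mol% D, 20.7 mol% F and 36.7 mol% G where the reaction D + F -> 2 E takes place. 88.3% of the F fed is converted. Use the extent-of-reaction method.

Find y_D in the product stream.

0.243

F reacted = 0.883 × 556.8 = 491.7 lbmol/h; ν_F = −1, so ξ = 491.7/1 = 491.7 lbmol/h.
Outlet amounts (n = n₀ + ν ξ):
  D: 1146 − 1(491.7) = 654.3
  F: 556.8 − 1(491.7) = 65.15
  E: 0 + 2(491.7) = 983.4
  G: 987.2 (inert)
Total out = 2690 lbmol/h; y_D = 654.3 / 2690 = 0.2432.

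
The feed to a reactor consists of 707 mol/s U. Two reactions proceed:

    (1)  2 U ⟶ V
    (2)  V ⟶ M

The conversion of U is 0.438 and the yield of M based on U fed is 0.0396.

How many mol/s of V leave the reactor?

127 mol/s

Conversion of U: U consumed = 2ξ₁ = 0.438 × 707 → ξ₁ = 154.8 mol/s.
Yield of M: 1ξ₂ / 707 = 0.0396 → ξ₂ = 28 mol/s.
Outlet amounts (n = n₀ + Σ ν·ξ):
  U: 707 − 2(154.8) = 397.3
  V: 0 + 1(154.8) − 1(28) = 126.8
  M: 0 + 1(28) = 28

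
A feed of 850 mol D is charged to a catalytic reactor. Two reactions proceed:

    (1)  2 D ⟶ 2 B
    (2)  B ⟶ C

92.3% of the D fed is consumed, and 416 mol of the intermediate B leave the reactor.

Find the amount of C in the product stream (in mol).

369 mol

Conversion of D: D consumed = 2ξ₁ = 0.923 × 850 → ξ₁ = 392.3 mol.
B balance: n_B = 0 + 2ξ₁ − 1ξ₂ = 416 → ξ₂ = (2·392.3 − 416)/1 = 368.6 mol.
Outlet amounts (n = n₀ + Σ ν·ξ):
  D: 850 − 2(392.3) = 65.45
  B: 0 + 2(392.3) − 1(368.6) = 416
  C: 0 + 1(368.6) = 368.6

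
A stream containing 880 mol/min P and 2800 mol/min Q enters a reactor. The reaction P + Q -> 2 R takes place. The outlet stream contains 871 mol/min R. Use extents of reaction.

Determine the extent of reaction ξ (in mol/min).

For R: n = n₀ + 2ξ → 871 = 0 + 2ξ, giving ξ = 435.5 mol/min.
Outlet amounts (n = n₀ + ν ξ):
  P: 880 − 1(435.5) = 444.5
  Q: 2800 − 1(435.5) = 2364
  R: 0 + 2(435.5) = 871

ξ = 436 mol/min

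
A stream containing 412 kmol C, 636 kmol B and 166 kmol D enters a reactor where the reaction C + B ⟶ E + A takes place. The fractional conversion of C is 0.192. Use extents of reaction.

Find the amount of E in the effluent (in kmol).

79.1 kmol

C reacted = 0.192 × 412 = 79.1 kmol; ν_C = −1, so ξ = 79.1/1 = 79.1 kmol.
Outlet amounts (n = n₀ + ν ξ):
  C: 412 − 1(79.1) = 332.9
  B: 636 − 1(79.1) = 556.9
  E: 0 + 1(79.1) = 79.1
  A: 0 + 1(79.1) = 79.1
  D: 166 (inert)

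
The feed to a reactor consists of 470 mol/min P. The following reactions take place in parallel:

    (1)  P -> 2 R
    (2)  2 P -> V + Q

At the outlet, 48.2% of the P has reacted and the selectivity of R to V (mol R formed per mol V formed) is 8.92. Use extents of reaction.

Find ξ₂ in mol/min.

ξ₂ = 35.1 mol/min

Conversion of P: P consumed = 0.482 × 470 = 226.5 mol/min = 1ξ₁ + 2ξ₂.
Selectivity: 2ξ₁ / (1ξ₂) = 8.92 → ξ₁ = 4.46 ξ₂.
Substitute: (1·4.46 + 2) ξ₂ = 226.5 → ξ₂ = 35.07 mol/min, ξ₁ = 156.4 mol/min.
Outlet amounts (n = n₀ + Σ ν·ξ):
  P: 470 − 1(156.4) − 2(35.07) = 243.5
  R: 0 + 2(156.4) = 312.8
  V: 0 + 1(35.07) = 35.07
  Q: 0 + 1(35.07) = 35.07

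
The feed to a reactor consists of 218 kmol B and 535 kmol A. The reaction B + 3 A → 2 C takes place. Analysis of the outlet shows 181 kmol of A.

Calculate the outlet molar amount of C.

For A: n = n₀ − 3ξ → 181 = 535 − 3ξ, giving ξ = 118 kmol.
Outlet amounts (n = n₀ + ν ξ):
  B: 218 − 1(118) = 100
  A: 535 − 3(118) = 181
  C: 0 + 2(118) = 236

236 kmol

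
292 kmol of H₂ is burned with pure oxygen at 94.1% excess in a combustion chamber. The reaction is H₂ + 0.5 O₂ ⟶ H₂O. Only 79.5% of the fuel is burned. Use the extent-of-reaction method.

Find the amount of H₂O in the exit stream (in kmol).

232 kmol

Stoichiometric O₂ = 0.5 × 292 = 146 kmol; O₂ fed = 146 × 1.941 = 283.4 kmol.
Fuel reacted = 0.795 × 292 → ξ = 232.1 kmol.
Outlet (n = n₀ + ν ξ):
  H₂: 292 − 1(232.1) = 59.86
  O₂: 283.4 − 0.5(232.1) = 167.3
  H₂O: 0 + 1(232.1) = 232.1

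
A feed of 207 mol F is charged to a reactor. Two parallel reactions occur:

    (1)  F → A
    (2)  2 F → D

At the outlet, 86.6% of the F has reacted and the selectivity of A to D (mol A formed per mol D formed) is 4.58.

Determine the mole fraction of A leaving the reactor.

Conversion of F: F consumed = 0.866 × 207 = 179.3 mol = 1ξ₁ + 2ξ₂.
Selectivity: 1ξ₁ / (1ξ₂) = 4.58 → ξ₁ = 4.58 ξ₂.
Substitute: (1·4.58 + 2) ξ₂ = 179.3 → ξ₂ = 27.24 mol, ξ₁ = 124.8 mol.
Outlet amounts (n = n₀ + Σ ν·ξ):
  F: 207 − 1(124.8) − 2(27.24) = 27.74
  A: 0 + 1(124.8) = 124.8
  D: 0 + 1(27.24) = 27.24
Total out = 179.8 mol; y_A = 124.8 / 179.8 = 0.6941.

0.694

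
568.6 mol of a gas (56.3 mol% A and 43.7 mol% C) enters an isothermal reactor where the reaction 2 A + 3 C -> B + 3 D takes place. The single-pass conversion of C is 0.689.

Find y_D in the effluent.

C reacted = 0.689 × 248.5 = 171.2 mol; ν_C = −3, so ξ = 171.2/3 = 57.07 mol.
Outlet amounts (n = n₀ + ν ξ):
  A: 320.1 − 2(57.07) = 206
  C: 248.5 − 3(57.07) = 77.28
  B: 0 + 1(57.07) = 57.07
  D: 0 + 3(57.07) = 171.2
Total out = 511.5 mol; y_D = 171.2 / 511.5 = 0.3347.

0.335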